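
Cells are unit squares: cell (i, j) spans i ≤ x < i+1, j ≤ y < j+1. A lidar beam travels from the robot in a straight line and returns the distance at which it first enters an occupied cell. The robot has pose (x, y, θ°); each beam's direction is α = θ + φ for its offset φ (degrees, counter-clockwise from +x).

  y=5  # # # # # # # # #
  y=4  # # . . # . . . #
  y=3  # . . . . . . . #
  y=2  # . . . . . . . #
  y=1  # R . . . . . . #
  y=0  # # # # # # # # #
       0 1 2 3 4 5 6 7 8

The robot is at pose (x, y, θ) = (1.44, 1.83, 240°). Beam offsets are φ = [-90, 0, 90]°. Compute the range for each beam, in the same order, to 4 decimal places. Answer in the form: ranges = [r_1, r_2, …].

ranges = [0.5081, 0.8800, 1.6600]

beam 1: φ=-90°, α=150°
  cosα=-0.8660 sinα=0.5000 | (1,1) | tMaxX 0.5081 tMaxY 0.3400 | tΔX 1.1547 tΔY 2.0000
    t=0.3400 [y] (1,2)
    t=0.5081 [x] (0,2) — stop
  → r_1 = 0.5081
beam 2: φ=0°, α=240°
  cosα=-0.5000 sinα=-0.8660 | (1,1) | tMaxX 0.8800 tMaxY 0.9584 | tΔX 2.0000 tΔY 1.1547
    t=0.8800 [x] (0,1) — stop
  → r_2 = 0.8800
beam 3: φ=90°, α=330°
  cosα=0.8660 sinα=-0.5000 | (1,1) | tMaxX 0.6466 tMaxY 1.6600 | tΔX 1.1547 tΔY 2.0000
    t=0.6466 [x] (2,1)
    t=1.6600 [y] (2,0) — stop
  → r_3 = 1.6600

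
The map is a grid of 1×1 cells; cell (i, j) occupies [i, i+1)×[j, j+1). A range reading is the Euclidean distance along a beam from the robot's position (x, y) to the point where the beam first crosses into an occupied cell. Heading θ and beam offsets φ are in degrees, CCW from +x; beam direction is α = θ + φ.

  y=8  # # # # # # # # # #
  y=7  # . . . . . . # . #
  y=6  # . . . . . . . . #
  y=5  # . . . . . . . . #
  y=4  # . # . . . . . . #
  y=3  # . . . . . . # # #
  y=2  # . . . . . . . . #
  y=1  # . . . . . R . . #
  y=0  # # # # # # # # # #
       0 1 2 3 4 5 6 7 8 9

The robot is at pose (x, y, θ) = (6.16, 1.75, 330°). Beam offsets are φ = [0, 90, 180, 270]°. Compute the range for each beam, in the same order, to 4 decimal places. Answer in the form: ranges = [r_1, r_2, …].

ranges = [1.5000, 1.6800, 4.5000, 0.8660]

beam 1: φ=0°, α=330°
  dir = (cos 330°, sin 330°) = (0.8660, -0.5000); from cell (6,1)
  next x-line at t=0.9699, next y-line at t=1.5000; Δt_x=1.1547, Δt_y=2.0000
    x: enter (7,1) at t=0.9699
    y: enter (7,0) at t=1.5000 ← occupied
  → r_1 = 1.5000
beam 2: φ=90°, α=60°
  dir = (cos 60°, sin 60°) = (0.5000, 0.8660); from cell (6,1)
  next x-line at t=1.6800, next y-line at t=0.2887; Δt_x=2.0000, Δt_y=1.1547
    y: enter (6,2) at t=0.2887
    y: enter (6,3) at t=1.4434
    x: enter (7,3) at t=1.6800 ← occupied
  → r_2 = 1.6800
beam 3: φ=180°, α=150°
  dir = (cos 150°, sin 150°) = (-0.8660, 0.5000); from cell (6,1)
  next x-line at t=0.1848, next y-line at t=0.5000; Δt_x=1.1547, Δt_y=2.0000
    x: enter (5,1) at t=0.1848
    y: enter (5,2) at t=0.5000
    x: enter (4,2) at t=1.3395
    x: enter (3,2) at t=2.4942
    y: enter (3,3) at t=2.5000
    x: enter (2,3) at t=3.6489
    y: enter (2,4) at t=4.5000 ← occupied
  → r_3 = 4.5000
beam 4: φ=270°, α=240°
  dir = (cos 240°, sin 240°) = (-0.5000, -0.8660); from cell (6,1)
  next x-line at t=0.3200, next y-line at t=0.8660; Δt_x=2.0000, Δt_y=1.1547
    x: enter (5,1) at t=0.3200
    y: enter (5,0) at t=0.8660 ← occupied
  → r_4 = 0.8660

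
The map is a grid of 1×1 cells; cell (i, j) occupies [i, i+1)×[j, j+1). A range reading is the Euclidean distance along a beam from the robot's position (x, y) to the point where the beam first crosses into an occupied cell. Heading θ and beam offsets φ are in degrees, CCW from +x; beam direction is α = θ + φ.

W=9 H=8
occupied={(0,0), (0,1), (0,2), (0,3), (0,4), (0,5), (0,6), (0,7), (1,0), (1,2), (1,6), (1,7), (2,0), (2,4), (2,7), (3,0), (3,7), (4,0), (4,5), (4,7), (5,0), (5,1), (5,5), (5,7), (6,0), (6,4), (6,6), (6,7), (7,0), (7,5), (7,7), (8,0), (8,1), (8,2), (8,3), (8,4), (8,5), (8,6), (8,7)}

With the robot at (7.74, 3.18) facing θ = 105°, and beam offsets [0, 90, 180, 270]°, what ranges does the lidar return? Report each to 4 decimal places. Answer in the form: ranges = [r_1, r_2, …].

beam 1: φ=0°, α=105°
  dir = (cos 105°, sin 105°) = (-0.2588, 0.9659); from cell (7,3)
  next x-line at t=2.8591, next y-line at t=0.8489; Δt_x=3.8637, Δt_y=1.0353
    y: enter (7,4) at t=0.8489
    y: enter (7,5) at t=1.8842 ← occupied
  → r_1 = 1.8842
beam 2: φ=90°, α=195°
  dir = (cos 195°, sin 195°) = (-0.9659, -0.2588); from cell (7,3)
  next x-line at t=0.7661, next y-line at t=0.6955; Δt_x=1.0353, Δt_y=3.8637
    y: enter (7,2) at t=0.6955
    x: enter (6,2) at t=0.7661
    x: enter (5,2) at t=1.8014
    x: enter (4,2) at t=2.8367
    x: enter (3,2) at t=3.8719
    y: enter (3,1) at t=4.5592
    x: enter (2,1) at t=4.9072
    x: enter (1,1) at t=5.9425
    x: enter (0,1) at t=6.9778 ← occupied
  → r_2 = 6.9778
beam 3: φ=180°, α=285°
  dir = (cos 285°, sin 285°) = (0.2588, -0.9659); from cell (7,3)
  next x-line at t=1.0046, next y-line at t=0.1863; Δt_x=3.8637, Δt_y=1.0353
    y: enter (7,2) at t=0.1863
    x: enter (8,2) at t=1.0046 ← occupied
  → r_3 = 1.0046
beam 4: φ=270°, α=15°
  dir = (cos 15°, sin 15°) = (0.9659, 0.2588); from cell (7,3)
  next x-line at t=0.2692, next y-line at t=3.1682; Δt_x=1.0353, Δt_y=3.8637
    x: enter (8,3) at t=0.2692 ← occupied
  → r_4 = 0.2692

ranges = [1.8842, 6.9778, 1.0046, 0.2692]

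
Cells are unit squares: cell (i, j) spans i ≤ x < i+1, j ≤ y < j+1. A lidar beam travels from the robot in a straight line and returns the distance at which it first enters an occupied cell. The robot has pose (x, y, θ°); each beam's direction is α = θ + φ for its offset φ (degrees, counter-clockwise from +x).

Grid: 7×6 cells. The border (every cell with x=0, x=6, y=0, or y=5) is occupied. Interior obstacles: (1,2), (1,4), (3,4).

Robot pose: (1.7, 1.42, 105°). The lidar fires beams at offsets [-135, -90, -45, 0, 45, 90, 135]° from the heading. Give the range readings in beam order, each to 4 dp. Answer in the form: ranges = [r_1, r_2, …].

beam 1: φ=-135°, α=330°
  direction (0.8660, -0.5000); cell (1,1); t to first gridline: x 0.3464, y 0.8400 (then +1.1547 / +2.0000)
    (2,1) via x @ 0.3464
    (2,0) via y @ 0.8400  # hit
  → r_1 = 0.8400
beam 2: φ=-90°, α=15°
  direction (0.9659, 0.2588); cell (1,1); t to first gridline: x 0.3106, y 2.2409 (then +1.0353 / +3.8637)
    (2,1) via x @ 0.3106
    (3,1) via x @ 1.3459
    (3,2) via y @ 2.2409
    (4,2) via x @ 2.3811
    (5,2) via x @ 3.4164
    (6,2) via x @ 4.4517  # hit
  → r_2 = 4.4517
beam 3: φ=-45°, α=60°
  direction (0.5000, 0.8660); cell (1,1); t to first gridline: x 0.6000, y 0.6697 (then +2.0000 / +1.1547)
    (2,1) via x @ 0.6000
    (2,2) via y @ 0.6697
    (2,3) via y @ 1.8244
    (3,3) via x @ 2.6000
    (3,4) via y @ 2.9791  # hit
  → r_3 = 2.9791
beam 4: φ=0°, α=105°
  direction (-0.2588, 0.9659); cell (1,1); t to first gridline: x 2.7046, y 0.6005 (then +3.8637 / +1.0353)
    (1,2) via y @ 0.6005  # hit
  → r_4 = 0.6005
beam 5: φ=45°, α=150°
  direction (-0.8660, 0.5000); cell (1,1); t to first gridline: x 0.8083, y 1.1600 (then +1.1547 / +2.0000)
    (0,1) via x @ 0.8083  # hit
  → r_5 = 0.8083
beam 6: φ=90°, α=195°
  direction (-0.9659, -0.2588); cell (1,1); t to first gridline: x 0.7247, y 1.6228 (then +1.0353 / +3.8637)
    (0,1) via x @ 0.7247  # hit
  → r_6 = 0.7247
beam 7: φ=135°, α=240°
  direction (-0.5000, -0.8660); cell (1,1); t to first gridline: x 1.4000, y 0.4850 (then +2.0000 / +1.1547)
    (1,0) via y @ 0.4850  # hit
  → r_7 = 0.4850

ranges = [0.8400, 4.4517, 2.9791, 0.6005, 0.8083, 0.7247, 0.4850]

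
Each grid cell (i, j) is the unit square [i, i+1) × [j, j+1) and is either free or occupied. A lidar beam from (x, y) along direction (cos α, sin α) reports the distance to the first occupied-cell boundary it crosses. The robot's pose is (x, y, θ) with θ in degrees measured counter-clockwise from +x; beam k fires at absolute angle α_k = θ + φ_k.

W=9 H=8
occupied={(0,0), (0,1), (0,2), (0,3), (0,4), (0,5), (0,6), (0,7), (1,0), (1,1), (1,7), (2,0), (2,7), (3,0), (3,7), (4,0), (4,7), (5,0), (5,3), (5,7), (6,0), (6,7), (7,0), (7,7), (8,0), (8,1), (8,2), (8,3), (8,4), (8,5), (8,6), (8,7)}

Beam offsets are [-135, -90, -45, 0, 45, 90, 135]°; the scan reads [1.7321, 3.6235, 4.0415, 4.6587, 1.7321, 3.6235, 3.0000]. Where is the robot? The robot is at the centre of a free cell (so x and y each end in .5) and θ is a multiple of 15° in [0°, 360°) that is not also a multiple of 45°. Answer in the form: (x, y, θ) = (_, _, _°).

The pose lattice has 40·16 = 640 candidates. Test each by forward raycasting.
  (1.5, 4.5, 240°): beam 1 = 1.9319 ≠ 1.7321 ✗
  (2.5, 2.5, 285°): beam 2 = 1.5529 ≠ 3.6235 ✗
  (4.5, 1.5, 75°): beam 1 = 0.5774 ≠ 1.7321 ✗
  (4.5, 4.5, 15°): beam 1 = 4.0415 ≠ 1.7321 ✗
  (4.5, 4.5, 120°): beam 1 = 3.6235 ≠ 1.7321 ✗
  …
  (4.5, 5.5, 255°): r_1=1.7321, r_2=3.6235, r_3=4.0415, r_4=4.6587, r_5=1.7321, r_6=3.6235, r_7=3.0000 — all match ✓
Only this pose fits every beam.

(x, y, θ) = (4.5, 5.5, 255°)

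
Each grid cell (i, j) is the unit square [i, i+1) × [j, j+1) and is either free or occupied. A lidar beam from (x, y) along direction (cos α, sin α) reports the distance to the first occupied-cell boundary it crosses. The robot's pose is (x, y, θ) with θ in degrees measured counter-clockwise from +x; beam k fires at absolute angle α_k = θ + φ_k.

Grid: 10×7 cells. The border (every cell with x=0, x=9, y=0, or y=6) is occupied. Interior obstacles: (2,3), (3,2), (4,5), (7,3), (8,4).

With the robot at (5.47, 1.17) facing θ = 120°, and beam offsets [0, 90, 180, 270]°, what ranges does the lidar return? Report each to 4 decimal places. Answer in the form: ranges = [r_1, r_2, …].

ranges = [5.5772, 0.3400, 0.1963, 4.0761]

beam 1: φ=0°, α=120°
  cosα=-0.5000 sinα=0.8660 | (5,1) | tMaxX 0.9400 tMaxY 0.9584 | tΔX 2.0000 tΔY 1.1547
    t=0.9400 [x] (4,1)
    t=0.9584 [y] (4,2)
    t=2.1131 [y] (4,3)
    t=2.9400 [x] (3,3)
    t=3.2678 [y] (3,4)
    t=4.4225 [y] (3,5)
    t=4.9400 [x] (2,5)
    t=5.5772 [y] (2,6) — stop
  → r_1 = 5.5772
beam 2: φ=90°, α=210°
  cosα=-0.8660 sinα=-0.5000 | (5,1) | tMaxX 0.5427 tMaxY 0.3400 | tΔX 1.1547 tΔY 2.0000
    t=0.3400 [y] (5,0) — stop
  → r_2 = 0.3400
beam 3: φ=180°, α=300°
  cosα=0.5000 sinα=-0.8660 | (5,1) | tMaxX 1.0600 tMaxY 0.1963 | tΔX 2.0000 tΔY 1.1547
    t=0.1963 [y] (5,0) — stop
  → r_3 = 0.1963
beam 4: φ=270°, α=30°
  cosα=0.8660 sinα=0.5000 | (5,1) | tMaxX 0.6120 tMaxY 1.6600 | tΔX 1.1547 tΔY 2.0000
    t=0.6120 [x] (6,1)
    t=1.6600 [y] (6,2)
    t=1.7667 [x] (7,2)
    t=2.9214 [x] (8,2)
    t=3.6600 [y] (8,3)
    t=4.0761 [x] (9,3) — stop
  → r_4 = 4.0761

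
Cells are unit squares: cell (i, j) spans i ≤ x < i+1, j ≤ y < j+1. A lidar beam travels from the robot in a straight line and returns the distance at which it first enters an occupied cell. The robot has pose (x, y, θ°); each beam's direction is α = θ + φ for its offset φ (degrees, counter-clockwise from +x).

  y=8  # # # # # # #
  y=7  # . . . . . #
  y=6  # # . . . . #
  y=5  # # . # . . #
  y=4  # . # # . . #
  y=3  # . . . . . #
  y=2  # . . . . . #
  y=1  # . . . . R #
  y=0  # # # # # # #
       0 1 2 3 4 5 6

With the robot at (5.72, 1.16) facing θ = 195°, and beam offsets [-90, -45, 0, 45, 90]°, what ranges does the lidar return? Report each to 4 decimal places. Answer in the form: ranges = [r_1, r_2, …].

ranges = [7.0813, 5.4502, 0.6182, 0.1848, 0.1656]

beam 1: φ=-90°, α=105°
  direction (-0.2588, 0.9659); cell (5,1); t to first gridline: x 2.7819, y 0.8696 (then +3.8637 / +1.0353)
    (5,2) via y @ 0.8696
    (5,3) via y @ 1.9049
    (4,3) via x @ 2.7819
    (4,4) via y @ 2.9402
    (4,5) via y @ 3.9755
    (4,6) via y @ 5.0107
    (4,7) via y @ 6.0460
    (3,7) via x @ 6.6456
    (3,8) via y @ 7.0813  # hit
  → r_1 = 7.0813
beam 2: φ=-45°, α=150°
  direction (-0.8660, 0.5000); cell (5,1); t to first gridline: x 0.8314, y 1.6800 (then +1.1547 / +2.0000)
    (4,1) via x @ 0.8314
    (4,2) via y @ 1.6800
    (3,2) via x @ 1.9861
    (2,2) via x @ 3.1408
    (2,3) via y @ 3.6800
    (1,3) via x @ 4.2955
    (0,3) via x @ 5.4502  # hit
  → r_2 = 5.4502
beam 3: φ=0°, α=195°
  direction (-0.9659, -0.2588); cell (5,1); t to first gridline: x 0.7454, y 0.6182 (then +1.0353 / +3.8637)
    (5,0) via y @ 0.6182  # hit
  → r_3 = 0.6182
beam 4: φ=45°, α=240°
  direction (-0.5000, -0.8660); cell (5,1); t to first gridline: x 1.4400, y 0.1848 (then +2.0000 / +1.1547)
    (5,0) via y @ 0.1848  # hit
  → r_4 = 0.1848
beam 5: φ=90°, α=285°
  direction (0.2588, -0.9659); cell (5,1); t to first gridline: x 1.0818, y 0.1656 (then +3.8637 / +1.0353)
    (5,0) via y @ 0.1656  # hit
  → r_5 = 0.1656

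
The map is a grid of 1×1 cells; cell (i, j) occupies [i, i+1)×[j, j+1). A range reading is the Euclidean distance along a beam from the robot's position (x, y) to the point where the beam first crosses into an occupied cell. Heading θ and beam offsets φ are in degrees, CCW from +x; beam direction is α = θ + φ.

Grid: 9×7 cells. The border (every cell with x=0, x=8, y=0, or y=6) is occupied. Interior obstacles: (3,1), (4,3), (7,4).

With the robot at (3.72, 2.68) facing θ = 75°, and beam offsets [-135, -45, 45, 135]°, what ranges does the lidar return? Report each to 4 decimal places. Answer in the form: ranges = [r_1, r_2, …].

ranges = [1.9399, 0.6400, 3.8336, 3.1408]

beam 1: φ=-135°, α=300°
  d=(0.5000,-0.8660)  start (3,2)  tX=0.5600 tY=0.7852  stride 1/|dx|=2.0000 1/|dy|=1.1547
    cross x-line → (4,2), t=0.5600
    cross y-line → (4,1), t=0.7852
    cross y-line → (4,0), t=1.9399 (wall)
  → r_1 = 1.9399
beam 2: φ=-45°, α=30°
  d=(0.8660,0.5000)  start (3,2)  tX=0.3233 tY=0.6400  stride 1/|dx|=1.1547 1/|dy|=2.0000
    cross x-line → (4,2), t=0.3233
    cross y-line → (4,3), t=0.6400 (wall)
  → r_2 = 0.6400
beam 3: φ=45°, α=120°
  d=(-0.5000,0.8660)  start (3,2)  tX=1.4400 tY=0.3695  stride 1/|dx|=2.0000 1/|dy|=1.1547
    cross y-line → (3,3), t=0.3695
    cross x-line → (2,3), t=1.4400
    cross y-line → (2,4), t=1.5242
    cross y-line → (2,5), t=2.6789
    cross x-line → (1,5), t=3.4400
    cross y-line → (1,6), t=3.8336 (wall)
  → r_3 = 3.8336
beam 4: φ=135°, α=210°
  d=(-0.8660,-0.5000)  start (3,2)  tX=0.8314 tY=1.3600  stride 1/|dx|=1.1547 1/|dy|=2.0000
    cross x-line → (2,2), t=0.8314
    cross y-line → (2,1), t=1.3600
    cross x-line → (1,1), t=1.9861
    cross x-line → (0,1), t=3.1408 (wall)
  → r_4 = 3.1408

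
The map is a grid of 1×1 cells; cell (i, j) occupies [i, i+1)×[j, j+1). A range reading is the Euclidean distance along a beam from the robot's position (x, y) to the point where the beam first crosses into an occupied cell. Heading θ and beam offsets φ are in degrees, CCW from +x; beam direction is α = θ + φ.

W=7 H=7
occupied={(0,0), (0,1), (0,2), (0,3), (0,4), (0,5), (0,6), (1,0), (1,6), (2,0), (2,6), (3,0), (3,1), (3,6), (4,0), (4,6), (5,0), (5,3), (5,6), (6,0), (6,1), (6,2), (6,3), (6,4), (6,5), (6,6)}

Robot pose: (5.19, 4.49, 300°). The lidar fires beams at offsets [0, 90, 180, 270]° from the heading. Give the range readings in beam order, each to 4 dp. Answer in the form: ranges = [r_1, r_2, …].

ranges = [0.5658, 0.9353, 1.7436, 4.8382]

beam 1: φ=0°, α=300°
  dir = (cos 300°, sin 300°) = (0.5000, -0.8660); from cell (5,4)
  next x-line at t=1.6200, next y-line at t=0.5658; Δt_x=2.0000, Δt_y=1.1547
    y: enter (5,3) at t=0.5658 ← occupied
  → r_1 = 0.5658
beam 2: φ=90°, α=30°
  dir = (cos 30°, sin 30°) = (0.8660, 0.5000); from cell (5,4)
  next x-line at t=0.9353, next y-line at t=1.0200; Δt_x=1.1547, Δt_y=2.0000
    x: enter (6,4) at t=0.9353 ← occupied
  → r_2 = 0.9353
beam 3: φ=180°, α=120°
  dir = (cos 120°, sin 120°) = (-0.5000, 0.8660); from cell (5,4)
  next x-line at t=0.3800, next y-line at t=0.5889; Δt_x=2.0000, Δt_y=1.1547
    x: enter (4,4) at t=0.3800
    y: enter (4,5) at t=0.5889
    y: enter (4,6) at t=1.7436 ← occupied
  → r_3 = 1.7436
beam 4: φ=270°, α=210°
  dir = (cos 210°, sin 210°) = (-0.8660, -0.5000); from cell (5,4)
  next x-line at t=0.2194, next y-line at t=0.9800; Δt_x=1.1547, Δt_y=2.0000
    x: enter (4,4) at t=0.2194
    y: enter (4,3) at t=0.9800
    x: enter (3,3) at t=1.3741
    x: enter (2,3) at t=2.5288
    y: enter (2,2) at t=2.9800
    x: enter (1,2) at t=3.6835
    x: enter (0,2) at t=4.8382 ← occupied
  → r_4 = 4.8382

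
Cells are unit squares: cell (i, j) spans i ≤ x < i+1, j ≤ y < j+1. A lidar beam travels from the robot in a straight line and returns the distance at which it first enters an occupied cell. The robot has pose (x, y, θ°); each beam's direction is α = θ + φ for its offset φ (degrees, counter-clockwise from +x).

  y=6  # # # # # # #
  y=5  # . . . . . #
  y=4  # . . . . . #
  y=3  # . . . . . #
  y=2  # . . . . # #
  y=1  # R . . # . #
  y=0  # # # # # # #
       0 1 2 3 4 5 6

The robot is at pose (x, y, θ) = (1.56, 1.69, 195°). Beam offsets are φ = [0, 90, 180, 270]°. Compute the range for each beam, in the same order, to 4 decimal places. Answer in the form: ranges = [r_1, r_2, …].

ranges = [0.5798, 0.7143, 3.5614, 2.1637]

beam 1: φ=0°, α=195°
  direction (-0.9659, -0.2588); cell (1,1); t to first gridline: x 0.5798, y 2.6660 (then +1.0353 / +3.8637)
    (0,1) via x @ 0.5798  # hit
  → r_1 = 0.5798
beam 2: φ=90°, α=285°
  direction (0.2588, -0.9659); cell (1,1); t to first gridline: x 1.7000, y 0.7143 (then +3.8637 / +1.0353)
    (1,0) via y @ 0.7143  # hit
  → r_2 = 0.7143
beam 3: φ=180°, α=15°
  direction (0.9659, 0.2588); cell (1,1); t to first gridline: x 0.4555, y 1.1977 (then +1.0353 / +3.8637)
    (2,1) via x @ 0.4555
    (2,2) via y @ 1.1977
    (3,2) via x @ 1.4908
    (4,2) via x @ 2.5261
    (5,2) via x @ 3.5614  # hit
  → r_3 = 3.5614
beam 4: φ=270°, α=105°
  direction (-0.2588, 0.9659); cell (1,1); t to first gridline: x 2.1637, y 0.3209 (then +3.8637 / +1.0353)
    (1,2) via y @ 0.3209
    (1,3) via y @ 1.3562
    (0,3) via x @ 2.1637  # hit
  → r_4 = 2.1637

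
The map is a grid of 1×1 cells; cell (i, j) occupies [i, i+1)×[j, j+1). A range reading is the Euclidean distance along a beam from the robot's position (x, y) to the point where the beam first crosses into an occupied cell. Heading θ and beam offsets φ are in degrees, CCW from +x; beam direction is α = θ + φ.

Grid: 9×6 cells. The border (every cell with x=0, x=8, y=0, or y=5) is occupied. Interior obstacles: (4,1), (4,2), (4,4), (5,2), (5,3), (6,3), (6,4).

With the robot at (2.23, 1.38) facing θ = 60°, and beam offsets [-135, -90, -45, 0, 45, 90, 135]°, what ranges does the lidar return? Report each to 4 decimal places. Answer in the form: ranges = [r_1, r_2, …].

beam 1: φ=-135°, α=285°
  dir = (cos 285°, sin 285°) = (0.2588, -0.9659); from cell (2,1)
  next x-line at t=2.9751, next y-line at t=0.3934; Δt_x=3.8637, Δt_y=1.0353
    y: enter (2,0) at t=0.3934 ← occupied
  → r_1 = 0.3934
beam 2: φ=-90°, α=330°
  dir = (cos 330°, sin 330°) = (0.8660, -0.5000); from cell (2,1)
  next x-line at t=0.8891, next y-line at t=0.7600; Δt_x=1.1547, Δt_y=2.0000
    y: enter (2,0) at t=0.7600 ← occupied
  → r_2 = 0.7600
beam 3: φ=-45°, α=15°
  dir = (cos 15°, sin 15°) = (0.9659, 0.2588); from cell (2,1)
  next x-line at t=0.7972, next y-line at t=2.3955; Δt_x=1.0353, Δt_y=3.8637
    x: enter (3,1) at t=0.7972
    x: enter (4,1) at t=1.8324 ← occupied
  → r_3 = 1.8324
beam 4: φ=0°, α=60°
  dir = (cos 60°, sin 60°) = (0.5000, 0.8660); from cell (2,1)
  next x-line at t=1.5400, next y-line at t=0.7159; Δt_x=2.0000, Δt_y=1.1547
    y: enter (2,2) at t=0.7159
    x: enter (3,2) at t=1.5400
    y: enter (3,3) at t=1.8706
    y: enter (3,4) at t=3.0253
    x: enter (4,4) at t=3.5400 ← occupied
  → r_4 = 3.5400
beam 5: φ=45°, α=105°
  dir = (cos 105°, sin 105°) = (-0.2588, 0.9659); from cell (2,1)
  next x-line at t=0.8887, next y-line at t=0.6419; Δt_x=3.8637, Δt_y=1.0353
    y: enter (2,2) at t=0.6419
    x: enter (1,2) at t=0.8887
    y: enter (1,3) at t=1.6771
    y: enter (1,4) at t=2.7124
    y: enter (1,5) at t=3.7477 ← occupied
  → r_5 = 3.7477
beam 6: φ=90°, α=150°
  dir = (cos 150°, sin 150°) = (-0.8660, 0.5000); from cell (2,1)
  next x-line at t=0.2656, next y-line at t=1.2400; Δt_x=1.1547, Δt_y=2.0000
    x: enter (1,1) at t=0.2656
    y: enter (1,2) at t=1.2400
    x: enter (0,2) at t=1.4203 ← occupied
  → r_6 = 1.4203
beam 7: φ=135°, α=195°
  dir = (cos 195°, sin 195°) = (-0.9659, -0.2588); from cell (2,1)
  next x-line at t=0.2381, next y-line at t=1.4682; Δt_x=1.0353, Δt_y=3.8637
    x: enter (1,1) at t=0.2381
    x: enter (0,1) at t=1.2734 ← occupied
  → r_7 = 1.2734

ranges = [0.3934, 0.7600, 1.8324, 3.5400, 3.7477, 1.4203, 1.2734]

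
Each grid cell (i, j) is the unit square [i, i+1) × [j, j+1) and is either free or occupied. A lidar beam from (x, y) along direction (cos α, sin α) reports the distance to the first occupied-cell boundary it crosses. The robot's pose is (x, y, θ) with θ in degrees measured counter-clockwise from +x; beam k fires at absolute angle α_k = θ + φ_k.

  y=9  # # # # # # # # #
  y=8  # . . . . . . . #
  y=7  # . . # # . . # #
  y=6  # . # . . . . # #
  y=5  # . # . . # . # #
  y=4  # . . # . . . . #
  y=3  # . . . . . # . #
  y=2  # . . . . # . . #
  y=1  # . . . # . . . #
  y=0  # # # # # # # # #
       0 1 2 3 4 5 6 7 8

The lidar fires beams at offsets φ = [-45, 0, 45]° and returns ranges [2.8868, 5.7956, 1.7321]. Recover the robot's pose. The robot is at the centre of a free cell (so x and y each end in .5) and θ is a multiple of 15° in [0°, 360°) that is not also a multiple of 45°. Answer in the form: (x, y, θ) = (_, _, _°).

(x, y, θ) = (2.5, 1.5, 105°)

Enumerate (i+0.5, j+0.5, θ) over the 44 free cells and 16 admissible headings. For each, cast all 3 beams and compare to the given ranges.
  (3.5, 2.5, 195°): beam 2 = 2.5882 ≠ 5.7956 ✗
  (3.5, 3.5, 300°): beam 1 = 2.5882 ≠ 2.8868 ✗
  (2.5, 1.5, 165°): beam 1 = 3.0000 ≠ 2.8868 ✗
  (2.5, 8.5, 300°): beam 1 = 1.5529 ≠ 2.8868 ✗
  …
  (2.5, 1.5, 105°): r_1=2.8868, r_2=5.7956, r_3=1.7321 — all match ✓
Only this pose fits every beam.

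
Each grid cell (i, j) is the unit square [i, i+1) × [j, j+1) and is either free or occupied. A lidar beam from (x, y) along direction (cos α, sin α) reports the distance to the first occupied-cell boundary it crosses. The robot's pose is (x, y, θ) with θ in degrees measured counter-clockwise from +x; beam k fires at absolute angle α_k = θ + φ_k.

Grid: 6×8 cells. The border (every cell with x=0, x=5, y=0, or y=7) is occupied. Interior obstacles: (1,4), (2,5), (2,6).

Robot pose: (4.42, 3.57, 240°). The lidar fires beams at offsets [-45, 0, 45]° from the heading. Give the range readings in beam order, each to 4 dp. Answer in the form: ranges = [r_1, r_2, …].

beam 1: φ=-45°, α=195°
  d=(-0.9659,-0.2588)  start (4,3)  tX=0.4348 tY=2.2023  stride 1/|dx|=1.0353 1/|dy|=3.8637
    cross x-line → (3,3), t=0.4348
    cross x-line → (2,3), t=1.4701
    cross y-line → (2,2), t=2.2023
    cross x-line → (1,2), t=2.5054
    cross x-line → (0,2), t=3.5406 (wall)
  → r_1 = 3.5406
beam 2: φ=0°, α=240°
  d=(-0.5000,-0.8660)  start (4,3)  tX=0.8400 tY=0.6582  stride 1/|dx|=2.0000 1/|dy|=1.1547
    cross y-line → (4,2), t=0.6582
    cross x-line → (3,2), t=0.8400
    cross y-line → (3,1), t=1.8129
    cross x-line → (2,1), t=2.8400
    cross y-line → (2,0), t=2.9676 (wall)
  → r_2 = 2.9676
beam 3: φ=45°, α=285°
  d=(0.2588,-0.9659)  start (4,3)  tX=2.2409 tY=0.5901  stride 1/|dx|=3.8637 1/|dy|=1.0353
    cross y-line → (4,2), t=0.5901
    cross y-line → (4,1), t=1.6254
    cross x-line → (5,1), t=2.2409 (wall)
  → r_3 = 2.2409

ranges = [3.5406, 2.9676, 2.2409]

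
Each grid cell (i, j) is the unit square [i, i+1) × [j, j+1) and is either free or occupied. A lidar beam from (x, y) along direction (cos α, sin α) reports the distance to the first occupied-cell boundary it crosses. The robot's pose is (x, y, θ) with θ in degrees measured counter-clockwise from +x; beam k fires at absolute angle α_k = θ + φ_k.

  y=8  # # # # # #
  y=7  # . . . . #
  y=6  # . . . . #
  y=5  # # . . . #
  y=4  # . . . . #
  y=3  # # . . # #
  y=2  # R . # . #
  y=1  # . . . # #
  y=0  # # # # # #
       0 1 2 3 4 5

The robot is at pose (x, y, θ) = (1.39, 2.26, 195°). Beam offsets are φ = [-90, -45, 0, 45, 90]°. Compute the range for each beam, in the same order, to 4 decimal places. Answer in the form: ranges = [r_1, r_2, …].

beam 1: φ=-90°, α=105°
  direction (-0.2588, 0.9659); cell (1,2); t to first gridline: x 1.5068, y 0.7661 (then +3.8637 / +1.0353)
    (1,3) via y @ 0.7661  # hit
  → r_1 = 0.7661
beam 2: φ=-45°, α=150°
  direction (-0.8660, 0.5000); cell (1,2); t to first gridline: x 0.4503, y 1.4800 (then +1.1547 / +2.0000)
    (0,2) via x @ 0.4503  # hit
  → r_2 = 0.4503
beam 3: φ=0°, α=195°
  direction (-0.9659, -0.2588); cell (1,2); t to first gridline: x 0.4038, y 1.0046 (then +1.0353 / +3.8637)
    (0,2) via x @ 0.4038  # hit
  → r_3 = 0.4038
beam 4: φ=45°, α=240°
  direction (-0.5000, -0.8660); cell (1,2); t to first gridline: x 0.7800, y 0.3002 (then +2.0000 / +1.1547)
    (1,1) via y @ 0.3002
    (0,1) via x @ 0.7800  # hit
  → r_4 = 0.7800
beam 5: φ=90°, α=285°
  direction (0.2588, -0.9659); cell (1,2); t to first gridline: x 2.3569, y 0.2692 (then +3.8637 / +1.0353)
    (1,1) via y @ 0.2692
    (1,0) via y @ 1.3044  # hit
  → r_5 = 1.3044

ranges = [0.7661, 0.4503, 0.4038, 0.7800, 1.3044]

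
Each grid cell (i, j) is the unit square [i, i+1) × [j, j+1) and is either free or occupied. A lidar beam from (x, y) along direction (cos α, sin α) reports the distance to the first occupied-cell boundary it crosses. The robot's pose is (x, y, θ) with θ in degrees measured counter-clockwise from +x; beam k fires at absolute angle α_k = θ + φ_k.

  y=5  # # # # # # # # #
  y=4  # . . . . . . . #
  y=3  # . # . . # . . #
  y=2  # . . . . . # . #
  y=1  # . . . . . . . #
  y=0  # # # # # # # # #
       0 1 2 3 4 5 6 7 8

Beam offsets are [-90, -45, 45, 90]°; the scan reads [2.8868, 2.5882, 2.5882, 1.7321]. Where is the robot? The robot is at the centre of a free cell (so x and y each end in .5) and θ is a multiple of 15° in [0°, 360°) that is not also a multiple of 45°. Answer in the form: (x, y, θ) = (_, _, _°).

(x, y, θ) = (3.5, 2.5, 150°)

Candidates: 25 free-cell centres × 16 headings = 400 poses. Raycast each; keep the one whose scan matches to 4 dp.
  (7.5, 2.5, 345°): beam 1 = 1.5529 ≠ 2.8868 ✗
  (7.5, 1.5, 30°): beam 1 = 0.5774 ≠ 2.8868 ✗
  (2.5, 2.5, 30°): beam 1 = 1.7321 ≠ 2.8868 ✗
  …
  (3.5, 2.5, 150°): r_1=2.8868, r_2=2.5882, r_3=2.5882, r_4=1.7321 — all match ✓
Unique over the lattice → pose = (3.5, 2.5, 150°).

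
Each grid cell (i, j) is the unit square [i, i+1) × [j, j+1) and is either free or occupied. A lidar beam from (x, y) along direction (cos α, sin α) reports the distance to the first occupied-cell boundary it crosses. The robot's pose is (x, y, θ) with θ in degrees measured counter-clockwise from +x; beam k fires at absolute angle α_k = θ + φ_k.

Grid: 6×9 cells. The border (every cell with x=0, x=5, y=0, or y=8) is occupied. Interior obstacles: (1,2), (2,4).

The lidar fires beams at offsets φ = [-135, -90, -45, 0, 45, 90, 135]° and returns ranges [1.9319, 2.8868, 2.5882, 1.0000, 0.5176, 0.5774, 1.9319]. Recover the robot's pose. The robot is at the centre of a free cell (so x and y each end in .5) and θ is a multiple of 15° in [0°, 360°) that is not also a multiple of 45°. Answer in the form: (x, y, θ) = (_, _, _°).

Candidates: 26 free-cell centres × 16 headings = 416 poses. Raycast each; keep the one whose scan matches to 4 dp.
  (2.5, 2.5, 120°): beam 1 = 2.5882 ≠ 1.9319 ✗
  (2.5, 2.5, 285°): beam 1 = 0.5774 ≠ 1.9319 ✗
  (4.5, 6.5, 210°): beam 1 = 1.5529 ≠ 1.9319 ✗
  (2.5, 7.5, 75°): beam 1 = 5.0000 ≠ 1.9319 ✗
  …
  (4.5, 3.5, 300°): r_1=1.9319, r_2=2.8868, r_3=2.5882, r_4=1.0000, r_5=0.5176, r_6=0.5774, r_7=1.9319 — all match ✓
Unique over the lattice → pose = (4.5, 3.5, 300°).

(x, y, θ) = (4.5, 3.5, 300°)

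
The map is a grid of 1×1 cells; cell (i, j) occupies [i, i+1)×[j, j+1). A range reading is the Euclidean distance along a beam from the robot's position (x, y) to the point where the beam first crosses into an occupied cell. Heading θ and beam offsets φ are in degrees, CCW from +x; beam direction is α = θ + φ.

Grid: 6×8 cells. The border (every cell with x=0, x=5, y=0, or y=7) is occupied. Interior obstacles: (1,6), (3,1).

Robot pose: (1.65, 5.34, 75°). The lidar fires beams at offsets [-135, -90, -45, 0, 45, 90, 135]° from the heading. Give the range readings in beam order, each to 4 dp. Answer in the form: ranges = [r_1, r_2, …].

ranges = [3.8567, 3.4682, 3.3200, 0.6833, 0.7621, 0.6729, 0.7506]

beam 1: φ=-135°, α=300°
  dir = (cos 300°, sin 300°) = (0.5000, -0.8660); from cell (1,5)
  next x-line at t=0.7000, next y-line at t=0.3926; Δt_x=2.0000, Δt_y=1.1547
    y: enter (1,4) at t=0.3926
    x: enter (2,4) at t=0.7000
    y: enter (2,3) at t=1.5473
    x: enter (3,3) at t=2.7000
    y: enter (3,2) at t=2.7020
    y: enter (3,1) at t=3.8567 ← occupied
  → r_1 = 3.8567
beam 2: φ=-90°, α=345°
  dir = (cos 345°, sin 345°) = (0.9659, -0.2588); from cell (1,5)
  next x-line at t=0.3623, next y-line at t=1.3137; Δt_x=1.0353, Δt_y=3.8637
    x: enter (2,5) at t=0.3623
    y: enter (2,4) at t=1.3137
    x: enter (3,4) at t=1.3976
    x: enter (4,4) at t=2.4329
    x: enter (5,4) at t=3.4682 ← occupied
  → r_2 = 3.4682
beam 3: φ=-45°, α=30°
  dir = (cos 30°, sin 30°) = (0.8660, 0.5000); from cell (1,5)
  next x-line at t=0.4041, next y-line at t=1.3200; Δt_x=1.1547, Δt_y=2.0000
    x: enter (2,5) at t=0.4041
    y: enter (2,6) at t=1.3200
    x: enter (3,6) at t=1.5588
    x: enter (4,6) at t=2.7135
    y: enter (4,7) at t=3.3200 ← occupied
  → r_3 = 3.3200
beam 4: φ=0°, α=75°
  dir = (cos 75°, sin 75°) = (0.2588, 0.9659); from cell (1,5)
  next x-line at t=1.3523, next y-line at t=0.6833; Δt_x=3.8637, Δt_y=1.0353
    y: enter (1,6) at t=0.6833 ← occupied
  → r_4 = 0.6833
beam 5: φ=45°, α=120°
  dir = (cos 120°, sin 120°) = (-0.5000, 0.8660); from cell (1,5)
  next x-line at t=1.3000, next y-line at t=0.7621; Δt_x=2.0000, Δt_y=1.1547
    y: enter (1,6) at t=0.7621 ← occupied
  → r_5 = 0.7621
beam 6: φ=90°, α=165°
  dir = (cos 165°, sin 165°) = (-0.9659, 0.2588); from cell (1,5)
  next x-line at t=0.6729, next y-line at t=2.5500; Δt_x=1.0353, Δt_y=3.8637
    x: enter (0,5) at t=0.6729 ← occupied
  → r_6 = 0.6729
beam 7: φ=135°, α=210°
  dir = (cos 210°, sin 210°) = (-0.8660, -0.5000); from cell (1,5)
  next x-line at t=0.7506, next y-line at t=0.6800; Δt_x=1.1547, Δt_y=2.0000
    y: enter (1,4) at t=0.6800
    x: enter (0,4) at t=0.7506 ← occupied
  → r_7 = 0.7506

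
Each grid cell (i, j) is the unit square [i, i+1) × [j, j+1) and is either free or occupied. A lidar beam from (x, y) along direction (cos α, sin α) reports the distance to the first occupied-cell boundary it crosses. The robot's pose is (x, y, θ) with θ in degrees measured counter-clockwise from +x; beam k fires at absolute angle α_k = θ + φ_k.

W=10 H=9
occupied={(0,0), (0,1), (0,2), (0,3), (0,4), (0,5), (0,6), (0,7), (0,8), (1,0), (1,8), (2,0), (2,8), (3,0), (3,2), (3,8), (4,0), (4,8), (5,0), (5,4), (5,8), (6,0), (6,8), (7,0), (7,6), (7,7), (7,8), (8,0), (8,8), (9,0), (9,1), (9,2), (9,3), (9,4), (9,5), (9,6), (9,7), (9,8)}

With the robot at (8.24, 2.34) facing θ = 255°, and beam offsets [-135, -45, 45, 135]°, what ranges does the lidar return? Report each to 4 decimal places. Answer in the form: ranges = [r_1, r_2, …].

ranges = [6.5356, 2.6800, 1.5200, 0.8776]

beam 1: φ=-135°, α=120°
  d=(-0.5000,0.8660)  start (8,2)  tX=0.4800 tY=0.7621  stride 1/|dx|=2.0000 1/|dy|=1.1547
    cross x-line → (7,2), t=0.4800
    cross y-line → (7,3), t=0.7621
    cross y-line → (7,4), t=1.9168
    cross x-line → (6,4), t=2.4800
    cross y-line → (6,5), t=3.0715
    cross y-line → (6,6), t=4.2262
    cross x-line → (5,6), t=4.4800
    cross y-line → (5,7), t=5.3809
    cross x-line → (4,7), t=6.4800
    cross y-line → (4,8), t=6.5356 (wall)
  → r_1 = 6.5356
beam 2: φ=-45°, α=210°
  d=(-0.8660,-0.5000)  start (8,2)  tX=0.2771 tY=0.6800  stride 1/|dx|=1.1547 1/|dy|=2.0000
    cross x-line → (7,2), t=0.2771
    cross y-line → (7,1), t=0.6800
    cross x-line → (6,1), t=1.4318
    cross x-line → (5,1), t=2.5865
    cross y-line → (5,0), t=2.6800 (wall)
  → r_2 = 2.6800
beam 3: φ=45°, α=300°
  d=(0.5000,-0.8660)  start (8,2)  tX=1.5200 tY=0.3926  stride 1/|dx|=2.0000 1/|dy|=1.1547
    cross y-line → (8,1), t=0.3926
    cross x-line → (9,1), t=1.5200 (wall)
  → r_3 = 1.5200
beam 4: φ=135°, α=30°
  d=(0.8660,0.5000)  start (8,2)  tX=0.8776 tY=1.3200  stride 1/|dx|=1.1547 1/|dy|=2.0000
    cross x-line → (9,2), t=0.8776 (wall)
  → r_4 = 0.8776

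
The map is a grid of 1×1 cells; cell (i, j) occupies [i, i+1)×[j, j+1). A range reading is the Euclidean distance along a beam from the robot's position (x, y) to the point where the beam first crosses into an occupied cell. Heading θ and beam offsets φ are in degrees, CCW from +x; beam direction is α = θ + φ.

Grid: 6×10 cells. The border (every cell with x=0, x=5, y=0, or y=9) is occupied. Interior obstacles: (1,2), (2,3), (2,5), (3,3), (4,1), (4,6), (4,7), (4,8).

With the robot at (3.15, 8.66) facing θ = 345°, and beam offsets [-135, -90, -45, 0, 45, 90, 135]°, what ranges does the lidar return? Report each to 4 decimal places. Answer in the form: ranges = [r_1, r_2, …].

beam 1: φ=-135°, α=210°
  dir = (cos 210°, sin 210°) = (-0.8660, -0.5000); from cell (3,8)
  next x-line at t=0.1732, next y-line at t=1.3200; Δt_x=1.1547, Δt_y=2.0000
    x: enter (2,8) at t=0.1732
    y: enter (2,7) at t=1.3200
    x: enter (1,7) at t=1.3279
    x: enter (0,7) at t=2.4826 ← occupied
  → r_1 = 2.4826
beam 2: φ=-90°, α=255°
  dir = (cos 255°, sin 255°) = (-0.2588, -0.9659); from cell (3,8)
  next x-line at t=0.5796, next y-line at t=0.6833; Δt_x=3.8637, Δt_y=1.0353
    x: enter (2,8) at t=0.5796
    y: enter (2,7) at t=0.6833
    y: enter (2,6) at t=1.7186
    y: enter (2,5) at t=2.7538 ← occupied
  → r_2 = 2.7538
beam 3: φ=-45°, α=300°
  dir = (cos 300°, sin 300°) = (0.5000, -0.8660); from cell (3,8)
  next x-line at t=1.7000, next y-line at t=0.7621; Δt_x=2.0000, Δt_y=1.1547
    y: enter (3,7) at t=0.7621
    x: enter (4,7) at t=1.7000 ← occupied
  → r_3 = 1.7000
beam 4: φ=0°, α=345°
  dir = (cos 345°, sin 345°) = (0.9659, -0.2588); from cell (3,8)
  next x-line at t=0.8800, next y-line at t=2.5500; Δt_x=1.0353, Δt_y=3.8637
    x: enter (4,8) at t=0.8800 ← occupied
  → r_4 = 0.8800
beam 5: φ=45°, α=30°
  dir = (cos 30°, sin 30°) = (0.8660, 0.5000); from cell (3,8)
  next x-line at t=0.9815, next y-line at t=0.6800; Δt_x=1.1547, Δt_y=2.0000
    y: enter (3,9) at t=0.6800 ← occupied
  → r_5 = 0.6800
beam 6: φ=90°, α=75°
  dir = (cos 75°, sin 75°) = (0.2588, 0.9659); from cell (3,8)
  next x-line at t=3.2841, next y-line at t=0.3520; Δt_x=3.8637, Δt_y=1.0353
    y: enter (3,9) at t=0.3520 ← occupied
  → r_6 = 0.3520
beam 7: φ=135°, α=120°
  dir = (cos 120°, sin 120°) = (-0.5000, 0.8660); from cell (3,8)
  next x-line at t=0.3000, next y-line at t=0.3926; Δt_x=2.0000, Δt_y=1.1547
    x: enter (2,8) at t=0.3000
    y: enter (2,9) at t=0.3926 ← occupied
  → r_7 = 0.3926

ranges = [2.4826, 2.7538, 1.7000, 0.8800, 0.6800, 0.3520, 0.3926]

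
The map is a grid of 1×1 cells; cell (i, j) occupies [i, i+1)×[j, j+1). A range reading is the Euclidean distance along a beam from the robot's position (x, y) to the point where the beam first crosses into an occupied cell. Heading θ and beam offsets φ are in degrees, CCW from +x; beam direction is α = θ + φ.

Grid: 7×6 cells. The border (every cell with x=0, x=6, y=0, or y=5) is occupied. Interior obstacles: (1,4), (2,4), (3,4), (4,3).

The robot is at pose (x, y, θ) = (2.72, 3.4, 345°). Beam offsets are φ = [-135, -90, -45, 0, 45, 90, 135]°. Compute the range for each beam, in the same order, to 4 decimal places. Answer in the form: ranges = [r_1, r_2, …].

beam 1: φ=-135°, α=210°
  dir = (cos 210°, sin 210°) = (-0.8660, -0.5000); from cell (2,3)
  next x-line at t=0.8314, next y-line at t=0.8000; Δt_x=1.1547, Δt_y=2.0000
    y: enter (2,2) at t=0.8000
    x: enter (1,2) at t=0.8314
    x: enter (0,2) at t=1.9861 ← occupied
  → r_1 = 1.9861
beam 2: φ=-90°, α=255°
  dir = (cos 255°, sin 255°) = (-0.2588, -0.9659); from cell (2,3)
  next x-line at t=2.7819, next y-line at t=0.4141; Δt_x=3.8637, Δt_y=1.0353
    y: enter (2,2) at t=0.4141
    y: enter (2,1) at t=1.4494
    y: enter (2,0) at t=2.4847 ← occupied
  → r_2 = 2.4847
beam 3: φ=-45°, α=300°
  dir = (cos 300°, sin 300°) = (0.5000, -0.8660); from cell (2,3)
  next x-line at t=0.5600, next y-line at t=0.4619; Δt_x=2.0000, Δt_y=1.1547
    y: enter (2,2) at t=0.4619
    x: enter (3,2) at t=0.5600
    y: enter (3,1) at t=1.6166
    x: enter (4,1) at t=2.5600
    y: enter (4,0) at t=2.7713 ← occupied
  → r_3 = 2.7713
beam 4: φ=0°, α=345°
  dir = (cos 345°, sin 345°) = (0.9659, -0.2588); from cell (2,3)
  next x-line at t=0.2899, next y-line at t=1.5455; Δt_x=1.0353, Δt_y=3.8637
    x: enter (3,3) at t=0.2899
    x: enter (4,3) at t=1.3252 ← occupied
  → r_4 = 1.3252
beam 5: φ=45°, α=30°
  dir = (cos 30°, sin 30°) = (0.8660, 0.5000); from cell (2,3)
  next x-line at t=0.3233, next y-line at t=1.2000; Δt_x=1.1547, Δt_y=2.0000
    x: enter (3,3) at t=0.3233
    y: enter (3,4) at t=1.2000 ← occupied
  → r_5 = 1.2000
beam 6: φ=90°, α=75°
  dir = (cos 75°, sin 75°) = (0.2588, 0.9659); from cell (2,3)
  next x-line at t=1.0818, next y-line at t=0.6212; Δt_x=3.8637, Δt_y=1.0353
    y: enter (2,4) at t=0.6212 ← occupied
  → r_6 = 0.6212
beam 7: φ=135°, α=120°
  dir = (cos 120°, sin 120°) = (-0.5000, 0.8660); from cell (2,3)
  next x-line at t=1.4400, next y-line at t=0.6928; Δt_x=2.0000, Δt_y=1.1547
    y: enter (2,4) at t=0.6928 ← occupied
  → r_7 = 0.6928

ranges = [1.9861, 2.4847, 2.7713, 1.3252, 1.2000, 0.6212, 0.6928]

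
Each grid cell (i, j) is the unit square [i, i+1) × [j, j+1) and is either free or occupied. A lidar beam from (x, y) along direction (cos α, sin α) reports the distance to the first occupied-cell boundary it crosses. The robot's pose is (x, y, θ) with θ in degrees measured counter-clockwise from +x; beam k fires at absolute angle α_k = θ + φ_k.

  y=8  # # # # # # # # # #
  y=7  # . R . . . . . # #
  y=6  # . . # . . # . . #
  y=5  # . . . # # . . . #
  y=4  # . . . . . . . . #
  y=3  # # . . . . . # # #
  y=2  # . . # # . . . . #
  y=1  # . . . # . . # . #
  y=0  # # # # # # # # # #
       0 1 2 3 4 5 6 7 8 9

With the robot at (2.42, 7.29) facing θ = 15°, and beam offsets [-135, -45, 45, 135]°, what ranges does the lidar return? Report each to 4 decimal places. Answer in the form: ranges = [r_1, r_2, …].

ranges = [2.8400, 0.6697, 0.8198, 1.4200]

beam 1: φ=-135°, α=240°
  direction (-0.5000, -0.8660); cell (2,7); t to first gridline: x 0.8400, y 0.3349 (then +2.0000 / +1.1547)
    (2,6) via y @ 0.3349
    (1,6) via x @ 0.8400
    (1,5) via y @ 1.4896
    (1,4) via y @ 2.6443
    (0,4) via x @ 2.8400  # hit
  → r_1 = 2.8400
beam 2: φ=-45°, α=330°
  direction (0.8660, -0.5000); cell (2,7); t to first gridline: x 0.6697, y 0.5800 (then +1.1547 / +2.0000)
    (2,6) via y @ 0.5800
    (3,6) via x @ 0.6697  # hit
  → r_2 = 0.6697
beam 3: φ=45°, α=60°
  direction (0.5000, 0.8660); cell (2,7); t to first gridline: x 1.1600, y 0.8198 (then +2.0000 / +1.1547)
    (2,8) via y @ 0.8198  # hit
  → r_3 = 0.8198
beam 4: φ=135°, α=150°
  direction (-0.8660, 0.5000); cell (2,7); t to first gridline: x 0.4850, y 1.4200 (then +1.1547 / +2.0000)
    (1,7) via x @ 0.4850
    (1,8) via y @ 1.4200  # hit
  → r_4 = 1.4200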